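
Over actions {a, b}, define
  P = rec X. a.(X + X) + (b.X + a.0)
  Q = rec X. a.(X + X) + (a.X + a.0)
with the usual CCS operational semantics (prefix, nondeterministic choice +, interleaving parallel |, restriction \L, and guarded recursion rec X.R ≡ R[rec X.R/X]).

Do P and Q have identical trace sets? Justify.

NO — witness ⟨b⟩

P's transition system — 3 states:
  m0 = rec X. a.(X + X) + (b.X + a.0) :: —a→ m1, —a→ m2, —b→ m0
  m1 = (rec X. a.(X + X) + (b.X + a.0)) + (rec X. a.(X + X) + (b.X + a.0)) :: —a→ m1, —a→ m2, —b→ m0
  m2 = 0 :: stopped
Q's transition system — 3 states:
  n0 = rec X. a.(X + X) + (a.X + a.0) :: —a→ n0, —a→ n1, —a→ n2
  n1 = (rec X. a.(X + X) + (a.X + a.0)) + (rec X. a.(X + X) + (a.X + a.0)) :: —a→ n0, —a→ n1, —a→ n2
  n2 = 0 :: stopped
Executing b from P (initial set {m0}):
  step 1 (b): {m0}
  P completes σ.
Executing b from Q (initial set {n0}):
  step 1 (b): ∅ (Q stuck)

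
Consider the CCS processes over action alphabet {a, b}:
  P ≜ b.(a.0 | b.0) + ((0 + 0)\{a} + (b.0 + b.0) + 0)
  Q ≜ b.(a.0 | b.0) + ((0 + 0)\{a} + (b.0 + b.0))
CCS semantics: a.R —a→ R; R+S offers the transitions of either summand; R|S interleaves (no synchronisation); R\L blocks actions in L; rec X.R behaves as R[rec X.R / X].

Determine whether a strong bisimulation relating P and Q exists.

bisimilar

Reachable graph of P (6 states):
  p0 = b.(a.0 | b.0) + ((0 + 0)\{a} + (b.0 + b.0) + 0) | —b→ p1, —b→ p2
  p1 = 0 | stopped
  p2 = a.0 | b.0 | —a→ p3, —b→ p4
  p3 = 0 | b.0 | —b→ p5
  p4 = a.0 | 0 | —a→ p5
  p5 = 0 | 0 | stopped
Reachable graph of Q (6 states):
  q0 = b.(a.0 | b.0) + ((0 + 0)\{a} + (b.0 + b.0)) | —b→ q1, —b→ q2
  q1 = 0 | stopped
  q2 = a.0 | b.0 | —a→ q3, —b→ q4
  q3 = 0 | b.0 | —b→ q5
  q4 = a.0 | 0 | —a→ q5
  q5 = 0 | 0 | stopped
Partition-refinement fixed point:
  B0 = {p0, q0}
  B1 = {p1, p5, q1, q5}
  B2 = {p2, q2}
  B3 = {p3, q3}
  B4 = {p4, q4}
p0 ∈ B0, q0 ∈ B0 → same block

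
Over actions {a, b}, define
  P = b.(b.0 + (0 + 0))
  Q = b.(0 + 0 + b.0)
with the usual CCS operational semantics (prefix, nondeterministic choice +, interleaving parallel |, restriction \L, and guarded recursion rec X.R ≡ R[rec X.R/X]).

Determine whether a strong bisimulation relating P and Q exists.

YES

P's transition system — 3 states:
  p0 = b.(b.0 + (0 + 0)) :: ··b··> p1
  p1 = b.0 + (0 + 0) :: ··b··> p2
  p2 = 0 :: ·
Q's transition system — 3 states:
  q0 = b.(0 + 0 + b.0) :: ··b··> q1
  q1 = 0 + 0 + b.0 :: ··b··> q2
  q2 = 0 :: ·
Coarsest stable partition (strong bisimilarity classes):
  B0 = {p0, q0}
  B1 = {p1, q1}
  B2 = {p2, q2}
p0 ∈ B0, q0 ∈ B0 → same block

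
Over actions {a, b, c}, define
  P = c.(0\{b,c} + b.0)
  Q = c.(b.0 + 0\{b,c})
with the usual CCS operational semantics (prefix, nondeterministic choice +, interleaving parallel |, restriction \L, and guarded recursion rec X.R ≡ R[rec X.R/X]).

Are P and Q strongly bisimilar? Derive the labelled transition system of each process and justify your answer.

LTS(P): 3 reachable states
  s0 = c.(0\{b,c} + b.0) :: -c-> s1
  s1 = 0\{b,c} + b.0 :: -b-> s2
  s2 = 0 :: ∅
LTS(Q): 3 reachable states
  t0 = c.(b.0 + 0\{b,c}) :: -c-> t1
  t1 = b.0 + 0\{b,c} :: -b-> t2
  t2 = 0 :: ∅
Bisimilarity quotient blocks:
  B0 = {s0, t0}
  B1 = {s1, t1}
  B2 = {s2, t2}
s0 ∈ B0, t0 ∈ B0 → same block

bisimilar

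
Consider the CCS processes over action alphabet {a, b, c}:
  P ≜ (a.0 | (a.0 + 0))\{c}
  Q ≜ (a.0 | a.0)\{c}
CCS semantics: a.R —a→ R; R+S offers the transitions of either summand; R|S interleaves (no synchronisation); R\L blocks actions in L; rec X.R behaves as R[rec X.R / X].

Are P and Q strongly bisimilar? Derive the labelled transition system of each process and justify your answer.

YES

LTS(P): 4 reachable states
  u0 = (a.0 | (a.0 + 0))\{c} ⊢ —a→ u1, —a→ u2
  u1 = (0 | (a.0 + 0))\{c} ⊢ —a→ u3
  u2 = (a.0 | 0)\{c} ⊢ —a→ u3
  u3 = (0 | 0)\{c} ⊢ deadlocked
LTS(Q): 4 reachable states
  v0 = (a.0 | a.0)\{c} ⊢ —a→ v1, —a→ v2
  v1 = (0 | a.0)\{c} ⊢ —a→ v3
  v2 = (a.0 | 0)\{c} ⊢ —a→ v3
  v3 = (0 | 0)\{c} ⊢ deadlocked
Partition-refinement fixed point:
  B0 = {u0, v0}
  B1 = {u1, u2, v1, v2}
  B2 = {u3, v3}
u0 ∈ B0, v0 ∈ B0 → same block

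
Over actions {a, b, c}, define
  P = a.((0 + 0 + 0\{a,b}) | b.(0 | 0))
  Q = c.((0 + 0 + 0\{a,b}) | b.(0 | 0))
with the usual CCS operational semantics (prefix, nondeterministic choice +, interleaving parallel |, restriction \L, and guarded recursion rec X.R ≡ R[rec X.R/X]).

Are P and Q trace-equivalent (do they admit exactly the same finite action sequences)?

Reachable graph of P (3 states):
  m0 = a.((0 + 0 + 0\{a,b}) | b.(0 | 0)) ⊢ —a→ m1
  m1 = (0 + 0 + 0\{a,b}) | b.(0 | 0) ⊢ —b→ m2
  m2 = (0 + 0 + 0\{a,b}) | (0 | 0) ⊢ deadlocked
Reachable graph of Q (3 states):
  n0 = c.((0 + 0 + 0\{a,b}) | b.(0 | 0)) ⊢ —c→ n1
  n1 = (0 + 0 + 0\{a,b}) | b.(0 | 0) ⊢ —b→ n2
  n2 = (0 + 0 + 0\{a,b}) | (0 | 0) ⊢ deadlocked
Trace ⟨a⟩ through P, begin at {m0}:
  step 1 (a): {m1}
  — P admits the full trace.
Trace ⟨a⟩ through Q, begin at {n0}:
  step 1 (a): ∅  — Q cannot continue

traces(P) ≠ traces(Q) — witness ⟨a⟩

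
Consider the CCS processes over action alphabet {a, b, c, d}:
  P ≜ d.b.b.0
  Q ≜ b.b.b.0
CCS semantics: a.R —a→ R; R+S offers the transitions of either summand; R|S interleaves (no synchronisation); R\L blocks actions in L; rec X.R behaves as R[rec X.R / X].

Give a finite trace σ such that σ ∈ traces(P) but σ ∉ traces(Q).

d

P's transition system — 4 states:
  m0 = d.b.b.0 | -d-> m1
  m1 = b.b.0 | -b-> m2
  m2 = b.0 | -b-> m3
  m3 = 0 | stopped
Q's transition system — 4 states:
  n0 = b.b.b.0 | -b-> n1
  n1 = b.b.0 | -b-> n2
  n2 = b.0 | -b-> n3
  n3 = 0 | stopped
Executing d from P (initial set {m0}):
  [1] d ⇒ {m1}
  P completes σ.
Executing d from Q (initial set {n0}):
  [1] d ⇒ ∅ (Q stuck)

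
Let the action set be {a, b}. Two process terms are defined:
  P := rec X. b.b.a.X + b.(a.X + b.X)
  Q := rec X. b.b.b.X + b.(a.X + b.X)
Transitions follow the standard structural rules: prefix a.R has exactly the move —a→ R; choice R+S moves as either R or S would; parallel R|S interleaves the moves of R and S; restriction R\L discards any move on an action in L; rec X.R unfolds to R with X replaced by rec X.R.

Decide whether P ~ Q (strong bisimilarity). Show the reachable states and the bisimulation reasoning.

P ≁ Q

Reachable graph of P (4 states):
  p0 = rec X. b.b.a.X + b.(a.X + b.X) :: --b--▸ p1, --b--▸ p2
  p1 = a.(rec X. b.b.a.X + b.(a.X + b.X)) + b.(rec X. b.b.a.X + b.(a.X + b.X)) :: --a--▸ p0, --b--▸ p0
  p2 = b.a.(rec X. b.b.a.X + b.(a.X + b.X)) :: --b--▸ p3
  p3 = a.(rec X. b.b.a.X + b.(a.X + b.X)) :: --a--▸ p0
Reachable graph of Q (4 states):
  q0 = rec X. b.b.b.X + b.(a.X + b.X) :: --b--▸ q1, --b--▸ q2
  q1 = a.(rec X. b.b.b.X + b.(a.X + b.X)) + b.(rec X. b.b.b.X + b.(a.X + b.X)) :: --a--▸ q0, --b--▸ q0
  q2 = b.b.(rec X. b.b.b.X + b.(a.X + b.X)) :: --b--▸ q3
  q3 = b.(rec X. b.b.b.X + b.(a.X + b.X)) :: --b--▸ q0
Bisimilarity quotient blocks:
  B0 = {p0}
  B1 = {p2}
  B2 = {p3}
  B3 = {p1}
  B4 = {q0}
  B5 = {q1}
  B6 = {q2}
  B7 = {q3}
p0 ∈ B0, q0 ∈ B4 → different blocks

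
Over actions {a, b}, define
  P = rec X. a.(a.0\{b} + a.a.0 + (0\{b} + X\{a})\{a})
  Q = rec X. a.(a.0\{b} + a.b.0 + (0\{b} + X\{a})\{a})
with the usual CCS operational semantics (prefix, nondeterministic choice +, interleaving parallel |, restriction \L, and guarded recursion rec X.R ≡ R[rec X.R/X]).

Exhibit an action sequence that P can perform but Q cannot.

LTS(P): 5 reachable states
  m0 = rec X. a.(a.0\{b} + a.a.0 + (0\{b} + X\{a})\{a}) | —a→ m1
  m1 = a.0\{b} + a.a.0 + (0\{b} + (rec X. a.(a.0\{b} + a.a.0 + (0\{b} + X\{a})\{a}))\{a})\{a} | —a→ m2, —a→ m3
  m2 = 0\{b} | deadlocked
  m3 = a.0 | —a→ m4
  m4 = 0 | deadlocked
LTS(Q): 5 reachable states
  n0 = rec X. a.(a.0\{b} + a.b.0 + (0\{b} + X\{a})\{a}) | —a→ n1
  n1 = a.0\{b} + a.b.0 + (0\{b} + (rec X. a.(a.0\{b} + a.b.0 + (0\{b} + X\{a})\{a}))\{a})\{a} | —a→ n2, —a→ n3
  n2 = 0\{b} | deadlocked
  n3 = b.0 | —b→ n4
  n4 = 0 | deadlocked
Trace ⟨aaa⟩ through P, begin at {m0}:
  step 1 (a): {m1}
  step 2 (a): {m2, m3}
  step 3 (a): {m4}
  P completes σ.
Trace ⟨aaa⟩ through Q, begin at {n0}:
  step 1 (a): {n1}
  step 2 (a): {n2, n3}
  step 3 (a): ∅  — Q cannot continue

aaa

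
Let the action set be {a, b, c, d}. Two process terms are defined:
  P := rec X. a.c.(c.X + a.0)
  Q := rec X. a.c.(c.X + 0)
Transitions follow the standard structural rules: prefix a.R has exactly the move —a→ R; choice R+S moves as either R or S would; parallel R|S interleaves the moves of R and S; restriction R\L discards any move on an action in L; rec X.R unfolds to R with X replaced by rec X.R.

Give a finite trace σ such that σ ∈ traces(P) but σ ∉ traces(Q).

Reachable graph of P (4 states):
  s0 = rec X. a.c.(c.X + a.0) has moves ··a··> s1
  s1 = c.(c.(rec X. a.c.(c.X + a.0)) + a.0) has moves ··c··> s2
  s2 = c.(rec X. a.c.(c.X + a.0)) + a.0 has moves ··a··> s3, ··c··> s0
  s3 = 0 has moves deadlocked
Reachable graph of Q (3 states):
  t0 = rec X. a.c.(c.X + 0) has moves ··a··> t1
  t1 = c.(c.(rec X. a.c.(c.X + 0)) + 0) has moves ··c··> t2
  t2 = c.(rec X. a.c.(c.X + 0)) + 0 has moves ··c··> t0
Executing aca from P (initial set {s0}):
  after a @ step 1: {s1}
  after c @ step 2: {s2}
  after a @ step 3: {s3}
  ✓ P
Executing aca from Q (initial set {t0}):
  after a @ step 1: {t1}
  after c @ step 2: {t2}
  after a @ step 3: no successor for Q

aca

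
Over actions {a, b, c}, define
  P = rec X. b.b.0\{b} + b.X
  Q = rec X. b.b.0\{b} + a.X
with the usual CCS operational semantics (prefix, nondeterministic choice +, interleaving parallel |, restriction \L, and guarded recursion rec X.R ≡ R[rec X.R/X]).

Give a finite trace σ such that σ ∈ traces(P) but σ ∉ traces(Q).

LTS(P): 3 reachable states
  u0 = rec X. b.b.0\{b} + b.X ⊢ --b--▸ u0, --b--▸ u1
  u1 = b.0\{b} ⊢ --b--▸ u2
  u2 = 0\{b} ⊢ stopped
LTS(Q): 3 reachable states
  v0 = rec X. b.b.0\{b} + a.X ⊢ --a--▸ v0, --b--▸ v1
  v1 = b.0\{b} ⊢ --b--▸ v2
  v2 = 0\{b} ⊢ stopped
Trace ⟨bbb⟩ through P, begin at {u0}:
  [1] b ⇒ {u0, u1}
  [2] b ⇒ {u0, u1, u2}
  [3] b ⇒ {u0, u1, u2}
  ✓ P
Trace ⟨bbb⟩ through Q, begin at {v0}:
  [1] b ⇒ {v1}
  [2] b ⇒ {v2}
  [3] b ⇒ no successor for Q

bbb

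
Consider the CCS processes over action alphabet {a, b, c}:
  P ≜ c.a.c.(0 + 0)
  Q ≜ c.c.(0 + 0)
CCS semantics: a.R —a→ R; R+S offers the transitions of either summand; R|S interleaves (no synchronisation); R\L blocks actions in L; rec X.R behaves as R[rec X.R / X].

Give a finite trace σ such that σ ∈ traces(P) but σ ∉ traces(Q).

P's transition system — 4 states:
  m0 = c.a.c.(0 + 0) has moves --c--▸ m1
  m1 = a.c.(0 + 0) has moves --a--▸ m2
  m2 = c.(0 + 0) has moves --c--▸ m3
  m3 = 0 + 0 has moves (no moves)
Q's transition system — 3 states:
  n0 = c.c.(0 + 0) has moves --c--▸ n1
  n1 = c.(0 + 0) has moves --c--▸ n2
  n2 = 0 + 0 has moves (no moves)
Run σ = ⟨ca⟩ on P: start {m0}
  step 1 (c): {m1}
  step 2 (a): {m2}
  — P admits the full trace.
Run σ = ⟨ca⟩ on Q: start {n0}
  step 1 (c): {n1}
  step 2 (a): ∅  — Q cannot continue

ca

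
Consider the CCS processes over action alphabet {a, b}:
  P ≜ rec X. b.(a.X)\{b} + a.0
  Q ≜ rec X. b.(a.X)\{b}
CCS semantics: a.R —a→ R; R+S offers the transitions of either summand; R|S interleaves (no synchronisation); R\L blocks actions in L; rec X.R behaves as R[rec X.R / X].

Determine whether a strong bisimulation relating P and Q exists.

NO

Reachable graph of P (5 states):
  p0 = rec X. b.(a.X)\{b} + a.0 | -a-> p1, -b-> p2
  p1 = 0 | (no moves)
  p2 = (a.(rec X. b.(a.X)\{b} + a.0))\{b} | -a-> p3
  p3 = (rec X. b.(a.X)\{b} + a.0)\{b} | -a-> p4
  p4 = 0\{b} | (no moves)
Reachable graph of Q (3 states):
  q0 = rec X. b.(a.X)\{b} | -b-> q1
  q1 = (a.(rec X. b.(a.X)\{b}))\{b} | -a-> q2
  q2 = (rec X. b.(a.X)\{b})\{b} | (no moves)
Bisimilarity quotient blocks:
  B0 = {p0}
  B1 = {p1, p4, q2}
  B2 = {p2}
  B3 = {p3, q1}
  B4 = {q0}
p0 ∈ B0, q0 ∈ B4 → different blocks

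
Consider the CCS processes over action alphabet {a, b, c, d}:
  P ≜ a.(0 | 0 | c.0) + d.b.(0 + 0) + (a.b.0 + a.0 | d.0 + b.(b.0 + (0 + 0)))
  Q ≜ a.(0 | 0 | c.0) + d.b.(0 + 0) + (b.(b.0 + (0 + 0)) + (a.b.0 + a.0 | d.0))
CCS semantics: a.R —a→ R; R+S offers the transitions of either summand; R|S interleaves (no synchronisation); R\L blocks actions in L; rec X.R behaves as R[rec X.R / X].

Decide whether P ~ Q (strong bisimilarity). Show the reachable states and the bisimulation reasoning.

LTS(P): 11 reachable states
  s0 = a.(0 | 0 | c.0) + d.b.(0 + 0) + (a.b.0 + a.0 | d.0 + b.(b.0 + (0 + 0))) | --a--▸ s1, --a--▸ s2, --a--▸ s3, --b--▸ s4, --d--▸ s5, --d--▸ s6
  s1 = 0 | 0 | c.0 | --c--▸ s7
  s2 = 0 | d.0 | --d--▸ s8
  s3 = b.0 | --b--▸ s9
  s4 = b.0 + (0 + 0) | --b--▸ s9
  s5 = a.0 | 0 | --a--▸ s8
  s6 = b.(0 + 0) | --b--▸ s10
  s7 = 0 | 0 | 0 | stopped
  s8 = 0 | 0 | stopped
  s9 = 0 | stopped
  s10 = 0 + 0 | stopped
LTS(Q): 11 reachable states
  t0 = a.(0 | 0 | c.0) + d.b.(0 + 0) + (b.(b.0 + (0 + 0)) + (a.b.0 + a.0 | d.0)) | --a--▸ t1, --a--▸ t2, --a--▸ t3, --b--▸ t4, --d--▸ t5, --d--▸ t6
  t1 = 0 | 0 | c.0 | --c--▸ t7
  t2 = 0 | d.0 | --d--▸ t8
  t3 = b.0 | --b--▸ t9
  t4 = b.0 + (0 + 0) | --b--▸ t9
  t5 = a.0 | 0 | --a--▸ t8
  t6 = b.(0 + 0) | --b--▸ t10
  t7 = 0 | 0 | 0 | stopped
  t8 = 0 | 0 | stopped
  t9 = 0 | stopped
  t10 = 0 + 0 | stopped
Bisimilarity quotient blocks:
  B0 = {s0, t0}
  B1 = {s2, t2}
  B2 = {s10, s7, s8, s9, t10, t7, t8, t9}
  B3 = {s5, t5}
  B4 = {s1, t1}
  B5 = {s3, s4, s6, t3, t4, t6}
s0 ∈ B0, t0 ∈ B0 → same block

YES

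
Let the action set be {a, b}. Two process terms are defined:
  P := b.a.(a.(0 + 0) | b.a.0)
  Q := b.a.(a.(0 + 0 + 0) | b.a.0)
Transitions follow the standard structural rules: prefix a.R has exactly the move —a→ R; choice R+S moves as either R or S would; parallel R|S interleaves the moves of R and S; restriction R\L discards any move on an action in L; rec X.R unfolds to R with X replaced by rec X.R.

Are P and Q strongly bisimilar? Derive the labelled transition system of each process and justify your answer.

P ~ Q

Reachable graph of P (8 states):
  p0 = b.a.(a.(0 + 0) | b.a.0) has moves -b-> p1
  p1 = a.(a.(0 + 0) | b.a.0) has moves -a-> p2
  p2 = a.(0 + 0) | b.a.0 has moves -a-> p3, -b-> p4
  p3 = (0 + 0) | b.a.0 has moves -b-> p5
  p4 = a.(0 + 0) | a.0 has moves -a-> p5, -a-> p6
  p5 = (0 + 0) | a.0 has moves -a-> p7
  p6 = a.(0 + 0) | 0 has moves -a-> p7
  p7 = (0 + 0) | 0 has moves ∅
Reachable graph of Q (8 states):
  q0 = b.a.(a.(0 + 0 + 0) | b.a.0) has moves -b-> q1
  q1 = a.(a.(0 + 0 + 0) | b.a.0) has moves -a-> q2
  q2 = a.(0 + 0 + 0) | b.a.0 has moves -a-> q3, -b-> q4
  q3 = (0 + 0 + 0) | b.a.0 has moves -b-> q5
  q4 = a.(0 + 0 + 0) | a.0 has moves -a-> q5, -a-> q6
  q5 = (0 + 0 + 0) | a.0 has moves -a-> q7
  q6 = a.(0 + 0 + 0) | 0 has moves -a-> q7
  q7 = (0 + 0 + 0) | 0 has moves ∅
Coarsest stable partition (strong bisimilarity classes):
  B0 = {p0, q0}
  B1 = {p1, q1}
  B2 = {p2, q2}
  B3 = {p4, q4}
  B4 = {p5, p6, q5, q6}
  B5 = {p7, q7}
  B6 = {p3, q3}
p0 ∈ B0, q0 ∈ B0 → same block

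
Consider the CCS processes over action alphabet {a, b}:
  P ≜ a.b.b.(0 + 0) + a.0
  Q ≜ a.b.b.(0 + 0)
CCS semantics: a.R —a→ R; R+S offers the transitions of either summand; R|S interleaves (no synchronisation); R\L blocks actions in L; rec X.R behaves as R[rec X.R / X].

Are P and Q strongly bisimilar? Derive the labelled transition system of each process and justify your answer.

P's transition system — 5 states:
  p0 = a.b.b.(0 + 0) + a.0 has moves —a→ p1, —a→ p2
  p1 = 0 has moves stopped
  p2 = b.b.(0 + 0) has moves —b→ p3
  p3 = b.(0 + 0) has moves —b→ p4
  p4 = 0 + 0 has moves stopped
Q's transition system — 4 states:
  q0 = a.b.b.(0 + 0) has moves —a→ q1
  q1 = b.b.(0 + 0) has moves —b→ q2
  q2 = b.(0 + 0) has moves —b→ q3
  q3 = 0 + 0 has moves stopped
Coarsest stable partition (strong bisimilarity classes):
  B0 = {p0}
  B1 = {p1, p4, q3}
  B2 = {p2, q1}
  B3 = {p3, q2}
  B4 = {q0}
p0 ∈ B0, q0 ∈ B4 → different blocks

NO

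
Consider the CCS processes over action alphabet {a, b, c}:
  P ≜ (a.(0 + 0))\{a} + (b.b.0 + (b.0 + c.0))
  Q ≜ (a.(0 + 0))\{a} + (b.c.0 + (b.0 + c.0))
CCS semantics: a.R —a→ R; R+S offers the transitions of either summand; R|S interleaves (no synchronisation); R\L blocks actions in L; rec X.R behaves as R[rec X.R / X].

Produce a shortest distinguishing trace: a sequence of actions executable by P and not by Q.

bb

P's transition system — 3 states:
  m0 = (a.(0 + 0))\{a} + (b.b.0 + (b.0 + c.0)) ⊢ —b→ m1, —b→ m2, —c→ m1
  m1 = 0 ⊢ deadlocked
  m2 = b.0 ⊢ —b→ m1
Q's transition system — 3 states:
  n0 = (a.(0 + 0))\{a} + (b.c.0 + (b.0 + c.0)) ⊢ —b→ n1, —b→ n2, —c→ n1
  n1 = 0 ⊢ deadlocked
  n2 = c.0 ⊢ —c→ n1
Run σ = ⟨bb⟩ on P: start {m0}
  after b @ step 1: {m1, m2}
  after b @ step 2: {m1}
  P completes σ.
Run σ = ⟨bb⟩ on Q: start {n0}
  after b @ step 1: {n1, n2}
  after b @ step 2: no successor for Q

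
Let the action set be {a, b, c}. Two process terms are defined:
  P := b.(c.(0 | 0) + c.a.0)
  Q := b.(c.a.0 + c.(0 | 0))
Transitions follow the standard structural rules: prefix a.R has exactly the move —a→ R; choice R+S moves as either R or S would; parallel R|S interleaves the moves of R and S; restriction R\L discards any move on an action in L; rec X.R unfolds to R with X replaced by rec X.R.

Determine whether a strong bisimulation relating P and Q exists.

P ~ Q

LTS(P): 5 reachable states
  u0 = b.(c.(0 | 0) + c.a.0) has moves —b→ u1
  u1 = c.(0 | 0) + c.a.0 has moves —c→ u2, —c→ u3
  u2 = 0 | 0 has moves ·
  u3 = a.0 has moves —a→ u4
  u4 = 0 has moves ·
LTS(Q): 5 reachable states
  v0 = b.(c.a.0 + c.(0 | 0)) has moves —b→ v1
  v1 = c.a.0 + c.(0 | 0) has moves —c→ v2, —c→ v3
  v2 = 0 | 0 has moves ·
  v3 = a.0 has moves —a→ v4
  v4 = 0 has moves ·
Coarsest stable partition (strong bisimilarity classes):
  B0 = {u0, v0}
  B1 = {u1, v1}
  B2 = {u3, v3}
  B3 = {u2, u4, v2, v4}
u0 ∈ B0, v0 ∈ B0 → same block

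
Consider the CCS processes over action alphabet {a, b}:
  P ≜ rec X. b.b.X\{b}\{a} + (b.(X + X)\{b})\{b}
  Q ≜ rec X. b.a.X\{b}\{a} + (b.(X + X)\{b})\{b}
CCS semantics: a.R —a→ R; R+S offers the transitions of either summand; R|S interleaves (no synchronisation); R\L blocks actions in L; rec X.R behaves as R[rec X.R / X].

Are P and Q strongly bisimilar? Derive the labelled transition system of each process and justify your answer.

P ≁ Q

P's transition system — 3 states:
  s0 = rec X. b.b.X\{b}\{a} + (b.(X + X)\{b})\{b} | -b-> s1
  s1 = b.(rec X. b.b.X\{b}\{a} + (b.(X + X)\{b})\{b})\{b}\{a} | -b-> s2
  s2 = (rec X. b.b.X\{b}\{a} + (b.(X + X)\{b})\{b})\{b}\{a} | deadlocked
Q's transition system — 3 states:
  t0 = rec X. b.a.X\{b}\{a} + (b.(X + X)\{b})\{b} | -b-> t1
  t1 = a.(rec X. b.a.X\{b}\{a} + (b.(X + X)\{b})\{b})\{b}\{a} | -a-> t2
  t2 = (rec X. b.a.X\{b}\{a} + (b.(X + X)\{b})\{b})\{b}\{a} | deadlocked
Bisimilarity quotient blocks:
  B0 = {s0}
  B1 = {s1}
  B2 = {s2, t2}
  B3 = {t0}
  B4 = {t1}
s0 ∈ B0, t0 ∈ B3 → different blocks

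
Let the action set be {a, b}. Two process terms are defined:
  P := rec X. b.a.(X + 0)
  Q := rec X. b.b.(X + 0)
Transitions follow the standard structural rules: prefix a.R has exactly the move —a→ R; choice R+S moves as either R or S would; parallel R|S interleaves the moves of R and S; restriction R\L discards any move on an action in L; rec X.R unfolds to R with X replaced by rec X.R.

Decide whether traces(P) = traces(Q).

NO — witness ⟨ba⟩

Reachable graph of P (3 states):
  u0 = rec X. b.a.(X + 0) has moves -b-> u1
  u1 = a.((rec X. b.a.(X + 0)) + 0) has moves -a-> u2
  u2 = (rec X. b.a.(X + 0)) + 0 has moves -b-> u1
Reachable graph of Q (3 states):
  v0 = rec X. b.b.(X + 0) has moves -b-> v1
  v1 = b.((rec X. b.b.(X + 0)) + 0) has moves -b-> v2
  v2 = (rec X. b.b.(X + 0)) + 0 has moves -b-> v1
Run σ = ⟨ba⟩ on P: start {u0}
  after b @ step 1: {u1}
  after a @ step 2: {u2}
  P completes σ.
Run σ = ⟨ba⟩ on Q: start {v0}
  after b @ step 1: {v1}
  after a @ step 2: no successor for Q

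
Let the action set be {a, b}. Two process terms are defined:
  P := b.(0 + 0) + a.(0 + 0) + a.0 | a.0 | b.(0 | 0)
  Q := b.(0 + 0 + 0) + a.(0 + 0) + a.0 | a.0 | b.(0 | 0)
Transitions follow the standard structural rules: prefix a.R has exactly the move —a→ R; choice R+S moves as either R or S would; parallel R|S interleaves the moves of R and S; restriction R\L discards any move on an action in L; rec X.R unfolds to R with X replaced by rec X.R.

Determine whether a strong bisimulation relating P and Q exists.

P's transition system — 9 states:
  u0 = b.(0 + 0) + a.(0 + 0) + a.0 | a.0 | b.(0 | 0) ⊢ ··a··> u1, ··a··> u2, ··a··> u3, ··b··> u1, ··b··> u4
  u1 = 0 + 0 ⊢ ·
  u2 = 0 | a.0 | b.(0 | 0) ⊢ ··a··> u5, ··b··> u6
  u3 = a.0 | 0 | b.(0 | 0) ⊢ ··a··> u5, ··b··> u7
  u4 = a.0 | a.0 | (0 | 0) ⊢ ··a··> u6, ··a··> u7
  u5 = 0 | 0 | b.(0 | 0) ⊢ ··b··> u8
  u6 = 0 | a.0 | (0 | 0) ⊢ ··a··> u8
  u7 = a.0 | 0 | (0 | 0) ⊢ ··a··> u8
  u8 = 0 | 0 | (0 | 0) ⊢ ·
Q's transition system — 10 states:
  v0 = b.(0 + 0 + 0) + a.(0 + 0) + a.0 | a.0 | b.(0 | 0) ⊢ ··a··> v1, ··a··> v2, ··a··> v3, ··b··> v4, ··b··> v5
  v1 = 0 + 0 ⊢ ·
  v2 = 0 | a.0 | b.(0 | 0) ⊢ ··a··> v6, ··b··> v7
  v3 = a.0 | 0 | b.(0 | 0) ⊢ ··a··> v6, ··b··> v8
  v4 = 0 + 0 + 0 ⊢ ·
  v5 = a.0 | a.0 | (0 | 0) ⊢ ··a··> v7, ··a··> v8
  v6 = 0 | 0 | b.(0 | 0) ⊢ ··b··> v9
  v7 = 0 | a.0 | (0 | 0) ⊢ ··a··> v9
  v8 = a.0 | 0 | (0 | 0) ⊢ ··a··> v9
  v9 = 0 | 0 | (0 | 0) ⊢ ·
Coarsest stable partition (strong bisimilarity classes):
  B0 = {u0, v0}
  B1 = {u1, u8, v1, v4, v9}
  B2 = {u2, u3, v2, v3}
  B3 = {u5, v6}
  B4 = {u6, u7, v7, v8}
  B5 = {u4, v5}
u0 ∈ B0, v0 ∈ B0 → same block

YES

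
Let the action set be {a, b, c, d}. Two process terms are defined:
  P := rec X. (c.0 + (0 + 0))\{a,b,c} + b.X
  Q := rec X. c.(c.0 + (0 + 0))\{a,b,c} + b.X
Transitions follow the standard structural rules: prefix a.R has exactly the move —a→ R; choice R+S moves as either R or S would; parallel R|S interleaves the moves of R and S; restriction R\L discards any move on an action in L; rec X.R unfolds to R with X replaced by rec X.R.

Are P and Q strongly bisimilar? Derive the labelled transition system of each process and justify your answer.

LTS(P): 1 reachable states
  u0 = rec X. (c.0 + (0 + 0))\{a,b,c} + b.X has moves -b-> u0
LTS(Q): 2 reachable states
  v0 = rec X. c.(c.0 + (0 + 0))\{a,b,c} + b.X has moves -b-> v0, -c-> v1
  v1 = (c.0 + (0 + 0))\{a,b,c} has moves deadlocked
Partition-refinement fixed point:
  B0 = {u0}
  B1 = {v0}
  B2 = {v1}
u0 ∈ B0, v0 ∈ B1 → different blocks

P ≁ Q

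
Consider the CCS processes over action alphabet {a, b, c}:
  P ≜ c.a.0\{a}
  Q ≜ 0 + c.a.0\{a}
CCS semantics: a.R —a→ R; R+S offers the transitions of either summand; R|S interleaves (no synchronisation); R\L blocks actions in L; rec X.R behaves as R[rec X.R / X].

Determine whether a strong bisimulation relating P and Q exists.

LTS(P): 3 reachable states
  u0 = c.a.0\{a} | —c→ u1
  u1 = a.0\{a} | —a→ u2
  u2 = 0\{a} | deadlocked
LTS(Q): 3 reachable states
  v0 = 0 + c.a.0\{a} | —c→ v1
  v1 = a.0\{a} | —a→ v2
  v2 = 0\{a} | deadlocked
Bisimilarity quotient blocks:
  B0 = {u0, v0}
  B1 = {u1, v1}
  B2 = {u2, v2}
u0 ∈ B0, v0 ∈ B0 → same block

bisimilar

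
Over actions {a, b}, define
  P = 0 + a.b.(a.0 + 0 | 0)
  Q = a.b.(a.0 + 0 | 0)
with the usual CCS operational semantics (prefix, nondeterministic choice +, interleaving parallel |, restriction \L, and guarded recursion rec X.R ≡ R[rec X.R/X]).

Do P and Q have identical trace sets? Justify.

LTS(P): 4 reachable states
  p0 = 0 + a.b.(a.0 + 0 | 0) ⊢ -a-> p1
  p1 = b.(a.0 + 0 | 0) ⊢ -b-> p2
  p2 = a.0 + 0 | 0 ⊢ -a-> p3
  p3 = 0 ⊢ ∅
LTS(Q): 4 reachable states
  q0 = a.b.(a.0 + 0 | 0) ⊢ -a-> q1
  q1 = b.(a.0 + 0 | 0) ⊢ -b-> q2
  q2 = a.0 + 0 | 0 ⊢ -a-> q3
  q3 = 0 ⊢ ∅
Partition-refinement fixed point:
  B0 = {p0, q0}
  B1 = {p1, q1}
  B2 = {p2, q2}
  B3 = {p3, q3}
p0 ∈ B0, q0 ∈ B0 → same block
Bisimilar ⇒ trace-equivalent.

traces(P) = traces(Q)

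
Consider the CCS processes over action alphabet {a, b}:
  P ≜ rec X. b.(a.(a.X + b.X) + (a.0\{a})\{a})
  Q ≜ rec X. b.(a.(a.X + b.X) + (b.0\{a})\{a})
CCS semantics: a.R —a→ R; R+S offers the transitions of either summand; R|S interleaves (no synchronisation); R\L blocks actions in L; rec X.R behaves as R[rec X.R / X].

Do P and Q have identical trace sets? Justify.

traces(P) ≠ traces(Q) — witness ⟨bb⟩

P's transition system — 3 states:
  m0 = rec X. b.(a.(a.X + b.X) + (a.0\{a})\{a}) ⊢ -b-> m1
  m1 = a.(a.(rec X. b.(a.(a.X + b.X) + (a.0\{a})\{a})) + b.(rec X. b.(a.(a.X + b.X) + (a.0\{a})\{a}))) + (a.0\{a})\{a} ⊢ -a-> m2
  m2 = a.(rec X. b.(a.(a.X + b.X) + (a.0\{a})\{a})) + b.(rec X. b.(a.(a.X + b.X) + (a.0\{a})\{a})) ⊢ -a-> m0, -b-> m0
Q's transition system — 4 states:
  n0 = rec X. b.(a.(a.X + b.X) + (b.0\{a})\{a}) ⊢ -b-> n1
  n1 = a.(a.(rec X. b.(a.(a.X + b.X) + (b.0\{a})\{a})) + b.(rec X. b.(a.(a.X + b.X) + (b.0\{a})\{a}))) + (b.0\{a})\{a} ⊢ -a-> n2, -b-> n3
  n2 = a.(rec X. b.(a.(a.X + b.X) + (b.0\{a})\{a})) + b.(rec X. b.(a.(a.X + b.X) + (b.0\{a})\{a})) ⊢ -a-> n0, -b-> n0
  n3 = 0\{a}\{a} ⊢ ·
Trace ⟨bb⟩ through Q, begin at {n0}:
  step 1 (b): {n1}
  step 2 (b): {n3}
  ✓ Q
Trace ⟨bb⟩ through P, begin at {m0}:
  step 1 (b): {m1}
  step 2 (b): ∅ (P stuck)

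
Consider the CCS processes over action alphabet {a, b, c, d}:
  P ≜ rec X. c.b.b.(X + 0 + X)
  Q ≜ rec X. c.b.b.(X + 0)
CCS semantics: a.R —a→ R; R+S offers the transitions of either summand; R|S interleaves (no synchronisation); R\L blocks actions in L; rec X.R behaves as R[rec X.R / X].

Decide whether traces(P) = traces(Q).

YES

LTS(P): 4 reachable states
  u0 = rec X. c.b.b.(X + 0 + X) → -c-> u1
  u1 = b.b.((rec X. c.b.b.(X + 0 + X)) + 0 + (rec X. c.b.b.(X + 0 + X))) → -b-> u2
  u2 = b.((rec X. c.b.b.(X + 0 + X)) + 0 + (rec X. c.b.b.(X + 0 + X))) → -b-> u3
  u3 = (rec X. c.b.b.(X + 0 + X)) + 0 + (rec X. c.b.b.(X + 0 + X)) → -c-> u1
LTS(Q): 4 reachable states
  v0 = rec X. c.b.b.(X + 0) → -c-> v1
  v1 = b.b.((rec X. c.b.b.(X + 0)) + 0) → -b-> v2
  v2 = b.((rec X. c.b.b.(X + 0)) + 0) → -b-> v3
  v3 = (rec X. c.b.b.(X + 0)) + 0 → -c-> v1
Coarsest stable partition (strong bisimilarity classes):
  B0 = {u0, u3, v0, v3}
  B1 = {u1, v1}
  B2 = {u2, v2}
u0 ∈ B0, v0 ∈ B0 → same block
Bisimilar ⇒ trace-equivalent.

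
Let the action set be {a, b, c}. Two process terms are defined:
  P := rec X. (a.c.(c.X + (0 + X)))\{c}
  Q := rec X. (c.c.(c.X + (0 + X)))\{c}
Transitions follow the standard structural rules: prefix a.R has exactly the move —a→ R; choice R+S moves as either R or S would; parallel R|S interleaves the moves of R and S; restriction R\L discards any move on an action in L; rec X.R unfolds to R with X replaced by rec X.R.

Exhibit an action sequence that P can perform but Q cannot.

a

Reachable graph of P (2 states):
  u0 = rec X. (a.c.(c.X + (0 + X)))\{c} ⊢ =a=> u1
  u1 = (c.(c.(rec X. (a.c.(c.X + (0 + X)))\{c}) + (0 + (rec X. (a.c.(c.X + (0 + X)))\{c}))))\{c} ⊢ ∅
Reachable graph of Q (1 states):
  v0 = rec X. (c.c.(c.X + (0 + X)))\{c} ⊢ ∅
Trace ⟨a⟩ through P, begin at {u0}:
  step 1 (a): {u1}
  P completes σ.
Trace ⟨a⟩ through Q, begin at {v0}:
  step 1 (a): no successor for Q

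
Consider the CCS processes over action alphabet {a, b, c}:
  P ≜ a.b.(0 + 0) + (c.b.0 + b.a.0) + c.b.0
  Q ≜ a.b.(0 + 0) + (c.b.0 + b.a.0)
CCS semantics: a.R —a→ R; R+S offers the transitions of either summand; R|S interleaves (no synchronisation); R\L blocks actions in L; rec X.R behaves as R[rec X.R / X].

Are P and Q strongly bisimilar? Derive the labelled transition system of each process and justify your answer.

bisimilar

Reachable graph of P (6 states):
  m0 = a.b.(0 + 0) + (c.b.0 + b.a.0) + c.b.0 → -a-> m1, -b-> m2, -c-> m3
  m1 = b.(0 + 0) → -b-> m4
  m2 = a.0 → -a-> m5
  m3 = b.0 → -b-> m5
  m4 = 0 + 0 → (no moves)
  m5 = 0 → (no moves)
Reachable graph of Q (6 states):
  n0 = a.b.(0 + 0) + (c.b.0 + b.a.0) → -a-> n1, -b-> n2, -c-> n3
  n1 = b.(0 + 0) → -b-> n4
  n2 = a.0 → -a-> n5
  n3 = b.0 → -b-> n5
  n4 = 0 + 0 → (no moves)
  n5 = 0 → (no moves)
Partition-refinement fixed point:
  B0 = {m0, n0}
  B1 = {m2, n2}
  B2 = {m4, m5, n4, n5}
  B3 = {m1, m3, n1, n3}
m0 ∈ B0, n0 ∈ B0 → same block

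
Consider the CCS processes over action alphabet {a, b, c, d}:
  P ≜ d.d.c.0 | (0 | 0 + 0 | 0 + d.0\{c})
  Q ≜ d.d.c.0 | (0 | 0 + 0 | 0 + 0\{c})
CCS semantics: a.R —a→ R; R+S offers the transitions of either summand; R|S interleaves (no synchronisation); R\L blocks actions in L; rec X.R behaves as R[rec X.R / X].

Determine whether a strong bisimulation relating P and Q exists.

LTS(P): 8 reachable states
  s0 = d.d.c.0 | (0 | 0 + 0 | 0 + d.0\{c}) | —d→ s1, —d→ s2
  s1 = d.c.0 | (0 | 0 + 0 | 0 + d.0\{c}) | —d→ s3, —d→ s4
  s2 = d.d.c.0 | 0\{c} | —d→ s4
  s3 = c.0 | (0 | 0 + 0 | 0 + d.0\{c}) | —c→ s5, —d→ s6
  s4 = d.c.0 | 0\{c} | —d→ s6
  s5 = 0 | (0 | 0 + 0 | 0 + d.0\{c}) | —d→ s7
  s6 = c.0 | 0\{c} | —c→ s7
  s7 = 0 | 0\{c} | deadlocked
LTS(Q): 4 reachable states
  t0 = d.d.c.0 | (0 | 0 + 0 | 0 + 0\{c}) | —d→ t1
  t1 = d.c.0 | (0 | 0 + 0 | 0 + 0\{c}) | —d→ t2
  t2 = c.0 | (0 | 0 + 0 | 0 + 0\{c}) | —c→ t3
  t3 = 0 | (0 | 0 + 0 | 0 + 0\{c}) | deadlocked
Partition-refinement fixed point:
  B0 = {s0}
  B1 = {s1}
  B2 = {s4, t1}
  B3 = {s6, t2}
  B4 = {s7, t3}
  B5 = {s3}
  B6 = {s5}
  B7 = {s2, t0}
s0 ∈ B0, t0 ∈ B7 → different blocks

P ≁ Q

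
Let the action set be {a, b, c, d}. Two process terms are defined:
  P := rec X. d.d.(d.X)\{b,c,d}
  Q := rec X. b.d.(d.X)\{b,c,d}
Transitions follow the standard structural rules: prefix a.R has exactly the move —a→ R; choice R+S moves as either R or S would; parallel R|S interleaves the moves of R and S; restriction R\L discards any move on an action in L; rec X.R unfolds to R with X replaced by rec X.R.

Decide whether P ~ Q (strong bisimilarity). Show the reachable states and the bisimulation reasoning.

P ≁ Q

P's transition system — 3 states:
  u0 = rec X. d.d.(d.X)\{b,c,d} has moves -d-> u1
  u1 = d.(d.(rec X. d.d.(d.X)\{b,c,d}))\{b,c,d} has moves -d-> u2
  u2 = (d.(rec X. d.d.(d.X)\{b,c,d}))\{b,c,d} has moves ·
Q's transition system — 3 states:
  v0 = rec X. b.d.(d.X)\{b,c,d} has moves -b-> v1
  v1 = d.(d.(rec X. b.d.(d.X)\{b,c,d}))\{b,c,d} has moves -d-> v2
  v2 = (d.(rec X. b.d.(d.X)\{b,c,d}))\{b,c,d} has moves ·
Coarsest stable partition (strong bisimilarity classes):
  B0 = {u0}
  B1 = {u1, v1}
  B2 = {u2, v2}
  B3 = {v0}
u0 ∈ B0, v0 ∈ B3 → different blocks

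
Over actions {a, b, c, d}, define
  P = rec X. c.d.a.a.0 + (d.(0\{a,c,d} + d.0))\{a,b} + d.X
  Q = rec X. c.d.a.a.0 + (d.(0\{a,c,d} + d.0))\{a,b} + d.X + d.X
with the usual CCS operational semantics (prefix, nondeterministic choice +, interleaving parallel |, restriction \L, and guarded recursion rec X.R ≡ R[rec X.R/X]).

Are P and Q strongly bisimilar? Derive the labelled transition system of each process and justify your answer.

P ~ Q

LTS(P): 7 reachable states
  s0 = rec X. c.d.a.a.0 + (d.(0\{a,c,d} + d.0))\{a,b} + d.X has moves --c--▸ s1, --d--▸ s0, --d--▸ s2
  s1 = d.a.a.0 has moves --d--▸ s3
  s2 = (0\{a,c,d} + d.0)\{a,b} has moves --d--▸ s4
  s3 = a.a.0 has moves --a--▸ s5
  s4 = 0\{a,b} has moves deadlocked
  s5 = a.0 has moves --a--▸ s6
  s6 = 0 has moves deadlocked
LTS(Q): 7 reachable states
  t0 = rec X. c.d.a.a.0 + (d.(0\{a,c,d} + d.0))\{a,b} + d.X + d.X has moves --c--▸ t1, --d--▸ t0, --d--▸ t2
  t1 = d.a.a.0 has moves --d--▸ t3
  t2 = (0\{a,c,d} + d.0)\{a,b} has moves --d--▸ t4
  t3 = a.a.0 has moves --a--▸ t5
  t4 = 0\{a,b} has moves deadlocked
  t5 = a.0 has moves --a--▸ t6
  t6 = 0 has moves deadlocked
Partition-refinement fixed point:
  B0 = {s0, t0}
  B1 = {s2, t2}
  B2 = {s4, s6, t4, t6}
  B3 = {s1, t1}
  B4 = {s3, t3}
  B5 = {s5, t5}
s0 ∈ B0, t0 ∈ B0 → same block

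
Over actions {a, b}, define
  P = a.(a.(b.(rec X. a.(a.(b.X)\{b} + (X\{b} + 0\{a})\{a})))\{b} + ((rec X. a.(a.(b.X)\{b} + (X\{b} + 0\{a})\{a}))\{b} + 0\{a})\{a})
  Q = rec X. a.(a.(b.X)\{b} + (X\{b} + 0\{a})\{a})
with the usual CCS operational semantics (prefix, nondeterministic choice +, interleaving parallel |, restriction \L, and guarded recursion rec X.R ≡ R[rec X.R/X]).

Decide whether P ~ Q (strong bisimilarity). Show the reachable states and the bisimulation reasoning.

Reachable graph of P (3 states):
  u0 = a.(a.(b.(rec X. a.(a.(b.X)\{b} + (X\{b} + 0\{a})\{a})))\{b} + ((rec X. a.(a.(b.X)\{b} + (X\{b} + 0\{a})\{a}))\{b} + 0\{a})\{a}) ⊢ ··a··> u1
  u1 = a.(b.(rec X. a.(a.(b.X)\{b} + (X\{b} + 0\{a})\{a})))\{b} + ((rec X. a.(a.(b.X)\{b} + (X\{b} + 0\{a})\{a}))\{b} + 0\{a})\{a} ⊢ ··a··> u2
  u2 = (b.(rec X. a.(a.(b.X)\{b} + (X\{b} + 0\{a})\{a})))\{b} ⊢ ∅
Reachable graph of Q (3 states):
  v0 = rec X. a.(a.(b.X)\{b} + (X\{b} + 0\{a})\{a}) ⊢ ··a··> v1
  v1 = a.(b.(rec X. a.(a.(b.X)\{b} + (X\{b} + 0\{a})\{a})))\{b} + ((rec X. a.(a.(b.X)\{b} + (X\{b} + 0\{a})\{a}))\{b} + 0\{a})\{a} ⊢ ··a··> v2
  v2 = (b.(rec X. a.(a.(b.X)\{b} + (X\{b} + 0\{a})\{a})))\{b} ⊢ ∅
Bisimilarity quotient blocks:
  B0 = {u0, v0}
  B1 = {u1, v1}
  B2 = {u2, v2}
u0 ∈ B0, v0 ∈ B0 → same block

YES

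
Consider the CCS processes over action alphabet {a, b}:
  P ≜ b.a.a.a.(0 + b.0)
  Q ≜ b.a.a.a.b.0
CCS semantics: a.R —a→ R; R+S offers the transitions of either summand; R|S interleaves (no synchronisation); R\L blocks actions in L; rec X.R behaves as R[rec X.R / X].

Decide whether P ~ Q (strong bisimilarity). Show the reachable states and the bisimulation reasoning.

bisimilar

P's transition system — 6 states:
  s0 = b.a.a.a.(0 + b.0) | —b→ s1
  s1 = a.a.a.(0 + b.0) | —a→ s2
  s2 = a.a.(0 + b.0) | —a→ s3
  s3 = a.(0 + b.0) | —a→ s4
  s4 = 0 + b.0 | —b→ s5
  s5 = 0 | ·
Q's transition system — 6 states:
  t0 = b.a.a.a.b.0 | —b→ t1
  t1 = a.a.a.b.0 | —a→ t2
  t2 = a.a.b.0 | —a→ t3
  t3 = a.b.0 | —a→ t4
  t4 = b.0 | —b→ t5
  t5 = 0 | ·
Partition-refinement fixed point:
  B0 = {s0, t0}
  B1 = {s1, t1}
  B2 = {s2, t2}
  B3 = {s3, t3}
  B4 = {s4, t4}
  B5 = {s5, t5}
s0 ∈ B0, t0 ∈ B0 → same block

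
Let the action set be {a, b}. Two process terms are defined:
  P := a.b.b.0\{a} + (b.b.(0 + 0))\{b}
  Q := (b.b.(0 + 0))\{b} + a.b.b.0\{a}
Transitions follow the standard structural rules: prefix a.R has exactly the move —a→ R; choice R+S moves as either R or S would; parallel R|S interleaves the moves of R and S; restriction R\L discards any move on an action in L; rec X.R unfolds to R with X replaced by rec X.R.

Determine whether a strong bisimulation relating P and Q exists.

LTS(P): 4 reachable states
  m0 = a.b.b.0\{a} + (b.b.(0 + 0))\{b} → -a-> m1
  m1 = b.b.0\{a} → -b-> m2
  m2 = b.0\{a} → -b-> m3
  m3 = 0\{a} → (no moves)
LTS(Q): 4 reachable states
  n0 = (b.b.(0 + 0))\{b} + a.b.b.0\{a} → -a-> n1
  n1 = b.b.0\{a} → -b-> n2
  n2 = b.0\{a} → -b-> n3
  n3 = 0\{a} → (no moves)
Bisimilarity quotient blocks:
  B0 = {m0, n0}
  B1 = {m1, n1}
  B2 = {m2, n2}
  B3 = {m3, n3}
m0 ∈ B0, n0 ∈ B0 → same block

P ~ Q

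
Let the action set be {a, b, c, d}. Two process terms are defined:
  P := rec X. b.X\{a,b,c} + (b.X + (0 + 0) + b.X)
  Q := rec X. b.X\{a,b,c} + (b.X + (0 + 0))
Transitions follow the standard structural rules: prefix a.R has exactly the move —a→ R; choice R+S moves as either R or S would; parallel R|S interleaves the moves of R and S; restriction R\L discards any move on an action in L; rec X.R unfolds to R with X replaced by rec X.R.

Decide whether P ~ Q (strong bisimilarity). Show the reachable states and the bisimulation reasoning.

P's transition system — 2 states:
  m0 = rec X. b.X\{a,b,c} + (b.X + (0 + 0) + b.X) has moves —b→ m0, —b→ m1
  m1 = (rec X. b.X\{a,b,c} + (b.X + (0 + 0) + b.X))\{a,b,c} has moves ·
Q's transition system — 2 states:
  n0 = rec X. b.X\{a,b,c} + (b.X + (0 + 0)) has moves —b→ n0, —b→ n1
  n1 = (rec X. b.X\{a,b,c} + (b.X + (0 + 0)))\{a,b,c} has moves ·
Bisimilarity quotient blocks:
  B0 = {m0, n0}
  B1 = {m1, n1}
m0 ∈ B0, n0 ∈ B0 → same block

P ~ Q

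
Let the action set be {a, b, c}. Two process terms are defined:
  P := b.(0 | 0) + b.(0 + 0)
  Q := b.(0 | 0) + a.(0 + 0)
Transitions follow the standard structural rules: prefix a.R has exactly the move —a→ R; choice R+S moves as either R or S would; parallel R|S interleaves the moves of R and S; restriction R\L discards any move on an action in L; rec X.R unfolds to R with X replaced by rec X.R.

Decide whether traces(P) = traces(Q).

Reachable graph of P (3 states):
  u0 = b.(0 | 0) + b.(0 + 0) | ··b··> u1, ··b··> u2
  u1 = 0 + 0 | (no moves)
  u2 = 0 | 0 | (no moves)
Reachable graph of Q (3 states):
  v0 = b.(0 | 0) + a.(0 + 0) | ··a··> v1, ··b··> v2
  v1 = 0 + 0 | (no moves)
  v2 = 0 | 0 | (no moves)
Trace ⟨a⟩ through Q, begin at {v0}:
  step 1 (a): {v1}
  ✓ Q
Trace ⟨a⟩ through P, begin at {u0}:
  step 1 (a): ∅ (P stuck)

trace-distinct — witness ⟨a⟩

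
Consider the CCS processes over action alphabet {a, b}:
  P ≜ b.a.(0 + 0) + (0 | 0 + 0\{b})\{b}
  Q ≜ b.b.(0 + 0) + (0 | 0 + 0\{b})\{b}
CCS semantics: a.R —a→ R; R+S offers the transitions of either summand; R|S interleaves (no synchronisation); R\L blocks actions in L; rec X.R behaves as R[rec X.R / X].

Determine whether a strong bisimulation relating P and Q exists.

Reachable graph of P (3 states):
  u0 = b.a.(0 + 0) + (0 | 0 + 0\{b})\{b} ⊢ =b=> u1
  u1 = a.(0 + 0) ⊢ =a=> u2
  u2 = 0 + 0 ⊢ ∅
Reachable graph of Q (3 states):
  v0 = b.b.(0 + 0) + (0 | 0 + 0\{b})\{b} ⊢ =b=> v1
  v1 = b.(0 + 0) ⊢ =b=> v2
  v2 = 0 + 0 ⊢ ∅
Coarsest stable partition (strong bisimilarity classes):
  B0 = {u0}
  B1 = {u1}
  B2 = {u2, v2}
  B3 = {v0}
  B4 = {v1}
u0 ∈ B0, v0 ∈ B3 → different blocks

not bisimilar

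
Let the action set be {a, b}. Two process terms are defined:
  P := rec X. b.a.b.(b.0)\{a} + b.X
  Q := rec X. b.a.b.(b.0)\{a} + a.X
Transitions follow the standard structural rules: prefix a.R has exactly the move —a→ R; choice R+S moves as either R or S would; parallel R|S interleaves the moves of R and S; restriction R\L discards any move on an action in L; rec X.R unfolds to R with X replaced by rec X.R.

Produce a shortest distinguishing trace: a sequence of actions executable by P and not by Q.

bb

P's transition system — 5 states:
  u0 = rec X. b.a.b.(b.0)\{a} + b.X | —b→ u0, —b→ u1
  u1 = a.b.(b.0)\{a} | —a→ u2
  u2 = b.(b.0)\{a} | —b→ u3
  u3 = (b.0)\{a} | —b→ u4
  u4 = 0\{a} | stopped
Q's transition system — 5 states:
  v0 = rec X. b.a.b.(b.0)\{a} + a.X | —a→ v0, —b→ v1
  v1 = a.b.(b.0)\{a} | —a→ v2
  v2 = b.(b.0)\{a} | —b→ v3
  v3 = (b.0)\{a} | —b→ v4
  v4 = 0\{a} | stopped
Executing bb from P (initial set {u0}):
  step 1 (b): {u0, u1}
  step 2 (b): {u0, u1}
  — P admits the full trace.
Executing bb from Q (initial set {v0}):
  step 1 (b): {v1}
  step 2 (b): ∅ (Q stuck)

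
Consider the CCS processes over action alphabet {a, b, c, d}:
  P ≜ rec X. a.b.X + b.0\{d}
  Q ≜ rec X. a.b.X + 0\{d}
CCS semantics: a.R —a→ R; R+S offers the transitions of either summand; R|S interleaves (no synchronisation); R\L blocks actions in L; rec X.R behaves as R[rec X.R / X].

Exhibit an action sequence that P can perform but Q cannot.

Reachable graph of P (3 states):
  s0 = rec X. a.b.X + b.0\{d} → =a=> s1, =b=> s2
  s1 = b.(rec X. a.b.X + b.0\{d}) → =b=> s0
  s2 = 0\{d} → deadlocked
Reachable graph of Q (2 states):
  t0 = rec X. a.b.X + 0\{d} → =a=> t1
  t1 = b.(rec X. a.b.X + 0\{d}) → =b=> t0
Trace ⟨b⟩ through P, begin at {s0}:
  [1] b ⇒ {s2}
  P completes σ.
Trace ⟨b⟩ through Q, begin at {t0}:
  [1] b ⇒ no successor for Q

b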